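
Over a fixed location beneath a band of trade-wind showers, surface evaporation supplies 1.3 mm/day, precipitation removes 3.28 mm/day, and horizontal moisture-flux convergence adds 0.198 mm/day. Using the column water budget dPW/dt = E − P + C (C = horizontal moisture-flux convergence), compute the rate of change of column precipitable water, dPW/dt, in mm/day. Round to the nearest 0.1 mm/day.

dPW/dt = E − P + C = 1.3 − 3.28 + (0.198) = -1.8 mm/day.

dPW/dt ≈ -1.8 mm/day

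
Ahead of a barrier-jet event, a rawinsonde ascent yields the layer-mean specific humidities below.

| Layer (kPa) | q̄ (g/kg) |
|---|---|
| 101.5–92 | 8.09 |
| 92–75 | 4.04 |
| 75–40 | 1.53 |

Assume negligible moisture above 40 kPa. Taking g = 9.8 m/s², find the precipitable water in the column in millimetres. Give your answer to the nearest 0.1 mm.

Precipitable water is the column-integrated vapour mass per unit area: PW = (1/g) Σ q̄ Δp, with q in kg/kg and Δp in Pa (1 kg/m² of water = 1 mm).
Layer 101.5–92 kPa: Δp = 95 hPa = 9500 Pa, q̄ = 0.00809 kg/kg → 0.00809 × 9500 / 9.8 = 7.84 mm
Layer 92–75 kPa: Δp = 170 hPa = 17000 Pa, q̄ = 0.00404 kg/kg → 0.00404 × 17000 / 9.8 = 7.01 mm
Layer 75–40 kPa: Δp = 350 hPa = 35000 Pa, q̄ = 0.00153 kg/kg → 0.00153 × 35000 / 9.8 = 5.46 mm
PW = 7.84 + 7.01 + 5.46 = 20.31 ≈ 20.3 mm.

PW ≈ 20.3 mm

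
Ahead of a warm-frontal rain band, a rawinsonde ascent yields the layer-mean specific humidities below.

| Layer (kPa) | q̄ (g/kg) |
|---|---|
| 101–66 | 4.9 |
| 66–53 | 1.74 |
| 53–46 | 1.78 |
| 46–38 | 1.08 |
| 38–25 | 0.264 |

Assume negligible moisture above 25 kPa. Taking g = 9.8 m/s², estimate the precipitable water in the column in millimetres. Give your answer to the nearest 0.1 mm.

PW ≈ 22.3 mm

Precipitable water is the column-integrated vapour mass per unit area: PW = (1/g) Σ q̄ Δp, with q in kg/kg and Δp in Pa (1 kg/m² of water = 1 mm).
Layer 101–66 kPa: Δp = 350 hPa = 35000 Pa, q̄ = 0.0049 kg/kg → 0.0049 × 35000 / 9.8 = 17.50 mm
Layer 66–53 kPa: Δp = 130 hPa = 13000 Pa, q̄ = 0.00174 kg/kg → 0.00174 × 13000 / 9.8 = 2.31 mm
Layer 53–46 kPa: Δp = 70 hPa = 7000 Pa, q̄ = 0.00178 kg/kg → 0.00178 × 7000 / 9.8 = 1.27 mm
Layer 46–38 kPa: Δp = 80 hPa = 8000 Pa, q̄ = 0.00108 kg/kg → 0.00108 × 8000 / 9.8 = 0.88 mm
Layer 38–25 kPa: Δp = 130 hPa = 13000 Pa, q̄ = 0.000264 kg/kg → 0.000264 × 13000 / 9.8 = 0.35 mm
PW = 17.50 + 2.31 + 1.27 + 0.88 + 0.35 = 22.31 ≈ 22.3 mm.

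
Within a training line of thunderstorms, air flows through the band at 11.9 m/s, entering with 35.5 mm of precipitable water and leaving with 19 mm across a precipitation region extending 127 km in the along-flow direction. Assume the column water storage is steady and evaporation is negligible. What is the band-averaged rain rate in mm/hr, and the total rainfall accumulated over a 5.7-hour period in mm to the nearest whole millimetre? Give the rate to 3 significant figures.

R ≈ 5.57 mm/hr; total ≈ 32 mm

Column moisture flux per unit crosswind length is F = V × PW.
Inflow: F_in = 11.9 × 35.5 = 422.45 mm·m/s
Outflow: F_out = 11.9 × 19 = 226.1 mm·m/s
Steady-state rate R = (F_in − F_out)/L = (422.45 − 226.1) / 127000 m = 1.546e-03 mm/s.
R = 1.546e-03 × 3600 = 5.57 mm/hr.
Over 5.7 h: total = 5.57 × 5.7 = 31.749 ≈ 32 mm.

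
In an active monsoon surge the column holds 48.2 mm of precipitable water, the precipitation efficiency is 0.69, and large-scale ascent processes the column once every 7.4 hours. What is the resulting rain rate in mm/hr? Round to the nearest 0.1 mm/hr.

Each overturning extracts ε × PW = 0.69 × 48.2 = 33.258 mm.
Rate = ε·PW / τ = 33.258 / 7.4 h = 4.5 mm/hr.

R ≈ 4.5 mm/hr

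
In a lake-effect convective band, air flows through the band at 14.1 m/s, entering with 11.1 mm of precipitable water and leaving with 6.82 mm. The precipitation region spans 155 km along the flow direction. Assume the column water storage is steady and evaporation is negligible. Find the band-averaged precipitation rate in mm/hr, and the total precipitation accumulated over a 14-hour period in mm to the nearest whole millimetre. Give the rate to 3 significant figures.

Column moisture flux per unit crosswind length is F = V × PW.
Inflow: F_in = 14.1 × 11.1 = 156.51 mm·m/s
Outflow: F_out = 14.1 × 6.82 = 96.162 mm·m/s
Steady-state rate R = (F_in − F_out)/L = (156.51 − 96.162) / 155000 m = 3.893e-04 mm/s.
R = 3.893e-04 × 3600 = 1.40 mm/hr.
Over 14 h: total = 1.40 × 14 = 19.6 ≈ 20 mm.

R ≈ 1.40 mm/hr; total ≈ 20 mm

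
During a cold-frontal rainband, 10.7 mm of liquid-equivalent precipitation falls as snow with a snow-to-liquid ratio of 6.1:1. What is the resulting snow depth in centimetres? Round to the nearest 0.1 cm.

Snow depth = liquid × ratio = 10.7 mm × 6.1 = 65.27 mm = 6.5 cm.

snow depth ≈ 6.5 cm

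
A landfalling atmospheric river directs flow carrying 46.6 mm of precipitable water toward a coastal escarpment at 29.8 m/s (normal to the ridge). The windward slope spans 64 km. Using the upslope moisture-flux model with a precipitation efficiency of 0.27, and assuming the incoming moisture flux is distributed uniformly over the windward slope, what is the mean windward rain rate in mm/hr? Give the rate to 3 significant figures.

R ≈ 21.1 mm/hr

Incoming column moisture flux per unit ridge length: F = V × PW = 29.8 × 46.6 = 1388.68 mm·m/s.
Spread over the 64 km slope with efficiency ε = 0.27: R = ε·F/W = 0.27 × 1388.68 / 64000 m = 5.858e-03 mm/s.
R = 5.858e-03 × 3600 = 21.1 mm/hr.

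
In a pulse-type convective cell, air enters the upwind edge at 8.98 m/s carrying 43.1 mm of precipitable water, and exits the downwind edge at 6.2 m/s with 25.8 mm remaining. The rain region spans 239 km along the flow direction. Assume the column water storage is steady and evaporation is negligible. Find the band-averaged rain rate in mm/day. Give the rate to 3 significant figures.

R ≈ 82.1 mm/day

Column moisture flux per unit crosswind length is F = V × PW.
Inflow: F_in = 8.98 × 43.1 = 387.038 mm·m/s
Outflow: F_out = 6.2 × 25.8 = 159.96 mm·m/s
Steady-state rate R = (F_in − F_out)/L = (387.038 − 159.96) / 239000 m = 9.501e-04 mm/s.
R = 9.501e-04 × 3600 × 24 = 82.1 mm/day.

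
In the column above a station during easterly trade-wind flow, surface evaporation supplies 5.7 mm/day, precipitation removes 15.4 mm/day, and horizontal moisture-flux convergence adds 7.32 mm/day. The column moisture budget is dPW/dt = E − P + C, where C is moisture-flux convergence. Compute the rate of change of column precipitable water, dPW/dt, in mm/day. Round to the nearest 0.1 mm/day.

dPW/dt = E − P + C = 5.7 − 15.4 + (7.32) = -2.4 mm/day.

dPW/dt ≈ -2.4 mm/day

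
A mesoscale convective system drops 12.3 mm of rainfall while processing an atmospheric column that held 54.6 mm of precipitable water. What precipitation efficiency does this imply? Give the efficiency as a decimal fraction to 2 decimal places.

ε ≈ 0.23

ε = rainfall / PW = 12.3 / 54.6 = 0.23.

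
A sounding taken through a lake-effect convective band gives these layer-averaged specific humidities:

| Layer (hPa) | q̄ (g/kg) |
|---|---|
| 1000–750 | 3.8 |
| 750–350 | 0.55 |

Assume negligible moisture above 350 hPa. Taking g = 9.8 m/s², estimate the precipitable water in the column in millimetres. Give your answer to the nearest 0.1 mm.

Precipitable water is the column-integrated vapour mass per unit area: PW = (1/g) Σ q̄ Δp, with q in kg/kg and Δp in Pa (1 kg/m² of water = 1 mm).
Layer 1000–750 hPa: Δp = 250 hPa = 25000 Pa, q̄ = 0.0038 kg/kg → 0.0038 × 25000 / 9.8 = 9.69 mm
Layer 750–350 hPa: Δp = 400 hPa = 40000 Pa, q̄ = 0.00055 kg/kg → 0.00055 × 40000 / 9.8 = 2.24 mm
PW = 9.69 + 2.24 = 11.93 ≈ 11.9 mm.

PW ≈ 11.9 mm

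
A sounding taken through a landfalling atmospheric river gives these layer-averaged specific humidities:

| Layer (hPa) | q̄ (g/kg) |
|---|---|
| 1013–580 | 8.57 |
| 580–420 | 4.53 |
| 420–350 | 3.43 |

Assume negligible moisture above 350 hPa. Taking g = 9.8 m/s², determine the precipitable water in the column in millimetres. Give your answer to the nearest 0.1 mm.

PW ≈ 47.7 mm

Precipitable water is the column-integrated vapour mass per unit area: PW = (1/g) Σ q̄ Δp, with q in kg/kg and Δp in Pa (1 kg/m² of water = 1 mm).
Layer 1013–580 hPa: Δp = 433 hPa = 43300 Pa, q̄ = 0.00857 kg/kg → 0.00857 × 43300 / 9.8 = 37.87 mm
Layer 580–420 hPa: Δp = 160 hPa = 16000 Pa, q̄ = 0.00453 kg/kg → 0.00453 × 16000 / 9.8 = 7.40 mm
Layer 420–350 hPa: Δp = 70 hPa = 7000 Pa, q̄ = 0.00343 kg/kg → 0.00343 × 7000 / 9.8 = 2.45 mm
PW = 37.87 + 7.40 + 2.45 = 47.72 ≈ 47.7 mm.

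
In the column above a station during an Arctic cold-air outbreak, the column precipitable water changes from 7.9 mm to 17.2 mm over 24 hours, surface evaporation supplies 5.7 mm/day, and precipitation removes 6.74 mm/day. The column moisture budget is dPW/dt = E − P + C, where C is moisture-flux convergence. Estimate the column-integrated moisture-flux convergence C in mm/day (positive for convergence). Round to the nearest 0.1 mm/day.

C ≈ 10.3 mm/day

dPW/dt = (17.2 − 7.9) mm / (24/24 day) = +9.300 mm/day.
C = dPW/dt − E + P = (+9.300) − 5.7 + 6.74 = 10.3 mm/day.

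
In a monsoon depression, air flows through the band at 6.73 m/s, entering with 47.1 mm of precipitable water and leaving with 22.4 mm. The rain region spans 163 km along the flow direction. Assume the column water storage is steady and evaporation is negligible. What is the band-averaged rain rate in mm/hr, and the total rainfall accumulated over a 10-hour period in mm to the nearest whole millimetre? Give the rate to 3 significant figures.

Column moisture flux per unit crosswind length is F = V × PW.
Inflow: F_in = 6.73 × 47.1 = 316.983 mm·m/s
Outflow: F_out = 6.73 × 22.4 = 150.752 mm·m/s
Steady-state rate R = (F_in − F_out)/L = (316.983 − 150.752) / 163000 m = 1.020e-03 mm/s.
R = 1.020e-03 × 3600 = 3.67 mm/hr.
Over 10 h: total = 3.67 × 10 = 36.7 ≈ 37 mm.

R ≈ 3.67 mm/hr; total ≈ 37 mm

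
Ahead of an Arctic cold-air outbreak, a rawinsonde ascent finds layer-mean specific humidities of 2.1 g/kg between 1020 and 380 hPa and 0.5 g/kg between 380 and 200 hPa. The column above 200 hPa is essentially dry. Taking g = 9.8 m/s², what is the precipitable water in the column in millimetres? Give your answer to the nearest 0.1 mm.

PW ≈ 14.6 mm

Precipitable water is the column-integrated vapour mass per unit area: PW = (1/g) Σ q̄ Δp, with q in kg/kg and Δp in Pa (1 kg/m² of water = 1 mm).
Layer 1020–380 hPa: Δp = 640 hPa = 64000 Pa, q̄ = 0.0021 kg/kg → 0.0021 × 64000 / 9.8 = 13.71 mm
Layer 380–200 hPa: Δp = 180 hPa = 18000 Pa, q̄ = 0.0005 kg/kg → 0.0005 × 18000 / 9.8 = 0.92 mm
PW = 13.71 + 0.92 = 14.63 ≈ 14.6 mm.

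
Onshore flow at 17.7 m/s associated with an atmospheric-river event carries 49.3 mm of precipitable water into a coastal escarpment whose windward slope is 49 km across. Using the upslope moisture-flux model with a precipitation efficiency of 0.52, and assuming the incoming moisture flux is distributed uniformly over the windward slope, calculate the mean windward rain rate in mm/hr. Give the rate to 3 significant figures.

R ≈ 33.3 mm/hr

Incoming column moisture flux per unit ridge length: F = V × PW = 17.7 × 49.3 = 872.61 mm·m/s.
Spread over the 49 km slope with efficiency ε = 0.52: R = ε·F/W = 0.52 × 872.61 / 49000 m = 9.260e-03 mm/s.
R = 9.260e-03 × 3600 = 33.3 mm/hr.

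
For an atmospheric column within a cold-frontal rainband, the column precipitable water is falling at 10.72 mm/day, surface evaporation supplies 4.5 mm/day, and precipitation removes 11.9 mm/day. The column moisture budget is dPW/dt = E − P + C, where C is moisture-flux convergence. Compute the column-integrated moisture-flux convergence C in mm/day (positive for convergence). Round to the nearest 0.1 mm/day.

dPW/dt = -10.72 mm/day.
C = dPW/dt − E + P = (-10.72) − 4.5 + 11.9 = -3.3 mm/day.

C ≈ -3.3 mm/day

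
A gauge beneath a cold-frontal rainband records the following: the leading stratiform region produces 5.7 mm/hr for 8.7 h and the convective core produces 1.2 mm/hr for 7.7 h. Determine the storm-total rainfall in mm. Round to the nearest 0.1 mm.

total ≈ 58.8 mm

Total = Σ Rᵢ Δtᵢ = 5.7 × 8.7 + 1.2 × 7.7
      = 49.59 + 9.24 = 58.8 mm.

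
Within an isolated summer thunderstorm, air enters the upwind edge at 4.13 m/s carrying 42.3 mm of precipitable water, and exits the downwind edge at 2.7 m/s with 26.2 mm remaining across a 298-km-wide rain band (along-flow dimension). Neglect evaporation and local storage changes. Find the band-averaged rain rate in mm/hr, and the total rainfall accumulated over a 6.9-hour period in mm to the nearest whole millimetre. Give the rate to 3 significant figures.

Column moisture flux per unit crosswind length is F = V × PW.
Inflow: F_in = 4.13 × 42.3 = 174.699 mm·m/s
Outflow: F_out = 2.7 × 26.2 = 70.74 mm·m/s
Steady-state rate R = (F_in − F_out)/L = (174.699 − 70.74) / 298000 m = 3.489e-04 mm/s.
R = 3.489e-04 × 3600 = 1.26 mm/hr.
Over 6.9 h: total = 1.26 × 6.9 = 8.694 ≈ 9 mm.

R ≈ 1.26 mm/hr; total ≈ 9 mm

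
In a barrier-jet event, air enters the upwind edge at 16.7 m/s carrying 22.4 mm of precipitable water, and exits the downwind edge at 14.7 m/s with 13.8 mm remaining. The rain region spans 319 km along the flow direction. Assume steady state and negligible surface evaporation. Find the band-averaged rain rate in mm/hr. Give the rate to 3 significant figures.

Column moisture flux per unit crosswind length is F = V × PW.
Inflow: F_in = 16.7 × 22.4 = 374.08 mm·m/s
Outflow: F_out = 14.7 × 13.8 = 202.86 mm·m/s
Steady-state rate R = (F_in − F_out)/L = (374.08 − 202.86) / 319000 m = 5.367e-04 mm/s.
R = 5.367e-04 × 3600 = 1.93 mm/hr.

R ≈ 1.93 mm/hr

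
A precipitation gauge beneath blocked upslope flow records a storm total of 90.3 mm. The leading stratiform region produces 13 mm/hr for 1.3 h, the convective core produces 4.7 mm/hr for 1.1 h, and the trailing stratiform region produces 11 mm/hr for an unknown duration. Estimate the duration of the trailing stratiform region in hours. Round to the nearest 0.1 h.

duration ≈ 6.2 h

Known phases: 13 × 1.3 + 4.7 × 1.1 = 16.9 + 5.17 = 22.07 mm.
Remaining depth = 90.3 − 22.07 = 68.23 mm.
Duration = 68.23 / 11 = 6.2 h.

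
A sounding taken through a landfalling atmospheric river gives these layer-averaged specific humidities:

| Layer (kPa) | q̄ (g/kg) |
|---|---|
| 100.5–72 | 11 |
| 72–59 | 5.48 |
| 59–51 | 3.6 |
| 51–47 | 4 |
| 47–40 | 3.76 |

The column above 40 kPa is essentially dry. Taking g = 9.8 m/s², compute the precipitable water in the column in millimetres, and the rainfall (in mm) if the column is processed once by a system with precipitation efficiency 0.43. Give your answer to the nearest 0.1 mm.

PW ≈ 46.5 mm; rainfall ≈ 20.0 mm

Precipitable water is the column-integrated vapour mass per unit area: PW = (1/g) Σ q̄ Δp, with q in kg/kg and Δp in Pa (1 kg/m² of water = 1 mm).
Layer 100.5–72 kPa: Δp = 285 hPa = 28500 Pa, q̄ = 0.011 kg/kg → 0.011 × 28500 / 9.8 = 31.99 mm
Layer 72–59 kPa: Δp = 130 hPa = 13000 Pa, q̄ = 0.00548 kg/kg → 0.00548 × 13000 / 9.8 = 7.27 mm
Layer 59–51 kPa: Δp = 80 hPa = 8000 Pa, q̄ = 0.0036 kg/kg → 0.0036 × 8000 / 9.8 = 2.94 mm
Layer 51–47 kPa: Δp = 40 hPa = 4000 Pa, q̄ = 0.004 kg/kg → 0.004 × 4000 / 9.8 = 1.63 mm
Layer 47–40 kPa: Δp = 70 hPa = 7000 Pa, q̄ = 0.00376 kg/kg → 0.00376 × 7000 / 9.8 = 2.69 mm
PW = 31.99 + 7.27 + 2.94 + 1.63 + 2.69 = 46.52 ≈ 46.5 mm.
Rainfall = ε × PW = 0.43 × 46.5 = 20.0 mm.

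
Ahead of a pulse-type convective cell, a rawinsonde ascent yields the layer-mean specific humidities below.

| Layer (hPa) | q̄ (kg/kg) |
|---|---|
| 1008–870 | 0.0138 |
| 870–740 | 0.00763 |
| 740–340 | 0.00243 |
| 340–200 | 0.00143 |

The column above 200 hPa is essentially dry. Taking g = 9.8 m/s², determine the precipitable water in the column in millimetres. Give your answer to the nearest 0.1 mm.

Precipitable water is the column-integrated vapour mass per unit area: PW = (1/g) Σ q̄ Δp, with q in kg/kg and Δp in Pa (1 kg/m² of water = 1 mm).
Layer 1008–870 hPa: Δp = 138 hPa = 13800 Pa, q̄ = 0.0138 kg/kg → 0.0138 × 13800 / 9.8 = 19.43 mm
Layer 870–740 hPa: Δp = 130 hPa = 13000 Pa, q̄ = 0.00763 kg/kg → 0.00763 × 13000 / 9.8 = 10.12 mm
Layer 740–340 hPa: Δp = 400 hPa = 40000 Pa, q̄ = 0.00243 kg/kg → 0.00243 × 40000 / 9.8 = 9.92 mm
Layer 340–200 hPa: Δp = 140 hPa = 14000 Pa, q̄ = 0.00143 kg/kg → 0.00143 × 14000 / 9.8 = 2.04 mm
PW = 19.43 + 10.12 + 9.92 + 2.04 = 41.51 ≈ 41.5 mm.

PW ≈ 41.5 mm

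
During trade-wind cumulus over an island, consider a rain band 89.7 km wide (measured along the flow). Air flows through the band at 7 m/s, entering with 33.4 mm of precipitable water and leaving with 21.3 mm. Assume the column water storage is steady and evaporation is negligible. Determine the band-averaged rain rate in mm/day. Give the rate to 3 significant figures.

R ≈ 81.6 mm/day

Column moisture flux per unit crosswind length is F = V × PW.
Inflow: F_in = 7 × 33.4 = 233.8 mm·m/s
Outflow: F_out = 7 × 21.3 = 149.1 mm·m/s
Steady-state rate R = (F_in − F_out)/L = (233.8 − 149.1) / 89700 m = 9.443e-04 mm/s.
R = 9.443e-04 × 3600 × 24 = 81.6 mm/day.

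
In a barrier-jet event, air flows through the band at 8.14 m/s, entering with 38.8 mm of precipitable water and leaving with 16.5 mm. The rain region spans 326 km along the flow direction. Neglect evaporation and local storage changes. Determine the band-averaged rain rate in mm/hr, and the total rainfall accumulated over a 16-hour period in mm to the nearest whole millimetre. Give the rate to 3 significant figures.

Column moisture flux per unit crosswind length is F = V × PW.
Inflow: F_in = 8.14 × 38.8 = 315.832 mm·m/s
Outflow: F_out = 8.14 × 16.5 = 134.31 mm·m/s
Steady-state rate R = (F_in − F_out)/L = (315.832 − 134.31) / 326000 m = 5.568e-04 mm/s.
R = 5.568e-04 × 3600 = 2.00 mm/hr.
Over 16 h: total = 2.00 × 16 = 32 mm.

R ≈ 2.00 mm/hr; total ≈ 32 mm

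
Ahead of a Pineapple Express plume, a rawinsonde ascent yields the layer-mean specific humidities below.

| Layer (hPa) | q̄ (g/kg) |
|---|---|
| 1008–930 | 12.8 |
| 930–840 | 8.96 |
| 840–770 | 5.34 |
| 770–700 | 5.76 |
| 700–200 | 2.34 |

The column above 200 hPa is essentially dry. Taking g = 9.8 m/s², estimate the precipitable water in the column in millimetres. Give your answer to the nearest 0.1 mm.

PW ≈ 38.3 mm

Precipitable water is the column-integrated vapour mass per unit area: PW = (1/g) Σ q̄ Δp, with q in kg/kg and Δp in Pa (1 kg/m² of water = 1 mm).
Layer 1008–930 hPa: Δp = 78 hPa = 7800 Pa, q̄ = 0.0128 kg/kg → 0.0128 × 7800 / 9.8 = 10.19 mm
Layer 930–840 hPa: Δp = 90 hPa = 9000 Pa, q̄ = 0.00896 kg/kg → 0.00896 × 9000 / 9.8 = 8.23 mm
Layer 840–770 hPa: Δp = 70 hPa = 7000 Pa, q̄ = 0.00534 kg/kg → 0.00534 × 7000 / 9.8 = 3.81 mm
Layer 770–700 hPa: Δp = 70 hPa = 7000 Pa, q̄ = 0.00576 kg/kg → 0.00576 × 7000 / 9.8 = 4.11 mm
Layer 700–200 hPa: Δp = 500 hPa = 50000 Pa, q̄ = 0.00234 kg/kg → 0.00234 × 50000 / 9.8 = 11.94 mm
PW = 10.19 + 8.23 + 3.81 + 4.11 + 11.94 = 38.28 ≈ 38.3 mm.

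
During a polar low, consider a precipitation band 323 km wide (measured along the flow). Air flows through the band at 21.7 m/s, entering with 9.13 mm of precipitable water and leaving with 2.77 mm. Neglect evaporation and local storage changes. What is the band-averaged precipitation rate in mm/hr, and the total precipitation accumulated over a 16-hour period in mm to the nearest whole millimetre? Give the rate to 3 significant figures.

Column moisture flux per unit crosswind length is F = V × PW.
Inflow: F_in = 21.7 × 9.13 = 198.121 mm·m/s
Outflow: F_out = 21.7 × 2.77 = 60.109 mm·m/s
Steady-state rate R = (F_in − F_out)/L = (198.121 − 60.109) / 323000 m = 4.273e-04 mm/s.
R = 4.273e-04 × 3600 = 1.54 mm/hr.
Over 16 h: total = 1.54 × 16 = 24.64 ≈ 25 mm.

R ≈ 1.54 mm/hr; total ≈ 25 mm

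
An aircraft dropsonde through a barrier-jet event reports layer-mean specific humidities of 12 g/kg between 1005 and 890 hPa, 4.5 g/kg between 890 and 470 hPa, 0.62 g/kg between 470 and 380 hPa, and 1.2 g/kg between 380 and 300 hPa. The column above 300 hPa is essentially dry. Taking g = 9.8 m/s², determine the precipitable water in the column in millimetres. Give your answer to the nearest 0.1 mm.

PW ≈ 34.9 mm

Precipitable water is the column-integrated vapour mass per unit area: PW = (1/g) Σ q̄ Δp, with q in kg/kg and Δp in Pa (1 kg/m² of water = 1 mm).
Layer 1005–890 hPa: Δp = 115 hPa = 11500 Pa, q̄ = 0.012 kg/kg → 0.012 × 11500 / 9.8 = 14.08 mm
Layer 890–470 hPa: Δp = 420 hPa = 42000 Pa, q̄ = 0.0045 kg/kg → 0.0045 × 42000 / 9.8 = 19.29 mm
Layer 470–380 hPa: Δp = 90 hPa = 9000 Pa, q̄ = 0.00062 kg/kg → 0.00062 × 9000 / 9.8 = 0.57 mm
Layer 380–300 hPa: Δp = 80 hPa = 8000 Pa, q̄ = 0.0012 kg/kg → 0.0012 × 8000 / 9.8 = 0.98 mm
PW = 14.08 + 19.29 + 0.57 + 0.98 = 34.92 ≈ 34.9 mm.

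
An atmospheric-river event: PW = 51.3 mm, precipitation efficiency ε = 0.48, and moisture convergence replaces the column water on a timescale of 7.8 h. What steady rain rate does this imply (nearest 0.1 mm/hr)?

Each overturning extracts ε × PW = 0.48 × 51.3 = 24.624 mm.
Rate = ε·PW / τ = 24.624 / 7.8 h = 3.2 mm/hr.

R ≈ 3.2 mm/hr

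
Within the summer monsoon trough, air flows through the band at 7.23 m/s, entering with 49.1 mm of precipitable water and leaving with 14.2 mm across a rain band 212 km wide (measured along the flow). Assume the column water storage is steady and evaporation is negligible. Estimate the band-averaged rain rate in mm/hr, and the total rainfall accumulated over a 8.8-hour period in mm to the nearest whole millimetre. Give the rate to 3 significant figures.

Column moisture flux per unit crosswind length is F = V × PW.
Inflow: F_in = 7.23 × 49.1 = 354.993 mm·m/s
Outflow: F_out = 7.23 × 14.2 = 102.666 mm·m/s
Steady-state rate R = (F_in − F_out)/L = (354.993 − 102.666) / 212000 m = 1.190e-03 mm/s.
R = 1.190e-03 × 3600 = 4.28 mm/hr.
Over 8.8 h: total = 4.28 × 8.8 = 37.664 ≈ 38 mm.

R ≈ 4.28 mm/hr; total ≈ 38 mm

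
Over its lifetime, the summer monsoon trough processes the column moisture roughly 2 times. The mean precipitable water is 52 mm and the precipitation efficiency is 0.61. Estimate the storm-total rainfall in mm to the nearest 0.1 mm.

Each cycle deposits ε × PW = 0.61 × 52 = 31.72 mm.
Over 2 cycles: 2 × 31.72 = 63.4 mm.

rainfall ≈ 63.4 mm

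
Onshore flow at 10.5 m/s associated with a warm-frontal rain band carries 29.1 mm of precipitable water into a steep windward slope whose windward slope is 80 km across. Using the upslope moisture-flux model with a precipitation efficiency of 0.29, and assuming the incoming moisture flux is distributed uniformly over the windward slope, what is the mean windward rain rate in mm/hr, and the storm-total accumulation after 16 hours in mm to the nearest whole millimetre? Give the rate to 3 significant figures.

R ≈ 3.99 mm/hr; total ≈ 64 mm

Incoming column moisture flux per unit ridge length: F = V × PW = 10.5 × 29.1 = 305.55 mm·m/s.
Spread over the 80 km slope with efficiency ε = 0.29: R = ε·F/W = 0.29 × 305.55 / 80000 m = 1.108e-03 mm/s.
R = 1.108e-03 × 3600 = 3.99 mm/hr.
Over 16 h: total = 3.99 × 16 = 63.84 ≈ 64 mm.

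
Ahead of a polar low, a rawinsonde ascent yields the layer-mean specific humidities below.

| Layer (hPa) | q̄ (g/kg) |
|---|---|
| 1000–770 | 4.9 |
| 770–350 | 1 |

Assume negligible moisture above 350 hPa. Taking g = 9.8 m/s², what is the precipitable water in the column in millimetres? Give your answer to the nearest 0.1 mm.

Precipitable water is the column-integrated vapour mass per unit area: PW = (1/g) Σ q̄ Δp, with q in kg/kg and Δp in Pa (1 kg/m² of water = 1 mm).
Layer 1000–770 hPa: Δp = 230 hPa = 23000 Pa, q̄ = 0.0049 kg/kg → 0.0049 × 23000 / 9.8 = 11.50 mm
Layer 770–350 hPa: Δp = 420 hPa = 42000 Pa, q̄ = 0.001 kg/kg → 0.001 × 42000 / 9.8 = 4.29 mm
PW = 11.50 + 4.29 = 15.79 ≈ 15.8 mm.

PW ≈ 15.8 mm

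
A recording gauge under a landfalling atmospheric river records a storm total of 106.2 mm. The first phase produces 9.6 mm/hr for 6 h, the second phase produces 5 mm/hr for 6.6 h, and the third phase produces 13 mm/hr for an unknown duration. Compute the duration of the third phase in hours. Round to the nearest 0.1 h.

Known phases: 9.6 × 6 + 5 × 6.6 = 57.6 + 33 = 90.6 mm.
Remaining depth = 106.2 − 90.6 = 15.6 mm.
Duration = 15.6 / 13 = 1.2 h.

duration ≈ 1.2 h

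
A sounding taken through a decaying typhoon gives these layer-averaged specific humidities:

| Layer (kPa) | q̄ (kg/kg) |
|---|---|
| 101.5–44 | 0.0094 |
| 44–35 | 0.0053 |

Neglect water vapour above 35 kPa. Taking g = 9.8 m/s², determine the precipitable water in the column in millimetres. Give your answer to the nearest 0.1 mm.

PW ≈ 60.0 mm

Precipitable water is the column-integrated vapour mass per unit area: PW = (1/g) Σ q̄ Δp, with q in kg/kg and Δp in Pa (1 kg/m² of water = 1 mm).
Layer 101.5–44 kPa: Δp = 575 hPa = 57500 Pa, q̄ = 0.0094 kg/kg → 0.0094 × 57500 / 9.8 = 55.15 mm
Layer 44–35 kPa: Δp = 90 hPa = 9000 Pa, q̄ = 0.0053 kg/kg → 0.0053 × 9000 / 9.8 = 4.87 mm
PW = 55.15 + 4.87 = 60.02 ≈ 60.0 mm.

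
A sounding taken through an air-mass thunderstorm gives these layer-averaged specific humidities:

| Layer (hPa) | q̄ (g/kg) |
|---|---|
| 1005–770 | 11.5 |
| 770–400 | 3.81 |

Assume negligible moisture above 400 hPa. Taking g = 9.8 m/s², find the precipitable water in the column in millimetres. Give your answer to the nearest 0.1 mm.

PW ≈ 42.0 mm

Precipitable water is the column-integrated vapour mass per unit area: PW = (1/g) Σ q̄ Δp, with q in kg/kg and Δp in Pa (1 kg/m² of water = 1 mm).
Layer 1005–770 hPa: Δp = 235 hPa = 23500 Pa, q̄ = 0.0115 kg/kg → 0.0115 × 23500 / 9.8 = 27.58 mm
Layer 770–400 hPa: Δp = 370 hPa = 37000 Pa, q̄ = 0.00381 kg/kg → 0.00381 × 37000 / 9.8 = 14.38 mm
PW = 27.58 + 14.38 = 41.96 ≈ 42.0 mm.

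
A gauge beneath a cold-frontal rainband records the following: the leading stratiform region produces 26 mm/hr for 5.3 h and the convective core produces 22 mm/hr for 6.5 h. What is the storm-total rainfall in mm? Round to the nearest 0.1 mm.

Total = Σ Rᵢ Δtᵢ = 26 × 5.3 + 22 × 6.5
      = 137.8 + 143 = 280.8 mm.

total ≈ 280.8 mm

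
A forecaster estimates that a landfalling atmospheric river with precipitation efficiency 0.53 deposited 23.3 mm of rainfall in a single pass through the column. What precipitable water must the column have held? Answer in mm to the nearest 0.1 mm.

PW ≈ 44.0 mm

PW = rainfall / ε = 23.3 / 0.53 = 44.0 mm.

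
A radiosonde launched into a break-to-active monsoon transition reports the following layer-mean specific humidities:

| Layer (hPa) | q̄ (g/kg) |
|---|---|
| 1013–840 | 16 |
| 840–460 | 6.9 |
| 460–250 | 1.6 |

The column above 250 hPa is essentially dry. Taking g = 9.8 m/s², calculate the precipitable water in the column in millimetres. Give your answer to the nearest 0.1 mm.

PW ≈ 58.4 mm

Precipitable water is the column-integrated vapour mass per unit area: PW = (1/g) Σ q̄ Δp, with q in kg/kg and Δp in Pa (1 kg/m² of water = 1 mm).
Layer 1013–840 hPa: Δp = 173 hPa = 17300 Pa, q̄ = 0.016 kg/kg → 0.016 × 17300 / 9.8 = 28.24 mm
Layer 840–460 hPa: Δp = 380 hPa = 38000 Pa, q̄ = 0.0069 kg/kg → 0.0069 × 38000 / 9.8 = 26.76 mm
Layer 460–250 hPa: Δp = 210 hPa = 21000 Pa, q̄ = 0.0016 kg/kg → 0.0016 × 21000 / 9.8 = 3.43 mm
PW = 28.24 + 26.76 + 3.43 = 58.43 ≈ 58.4 mm.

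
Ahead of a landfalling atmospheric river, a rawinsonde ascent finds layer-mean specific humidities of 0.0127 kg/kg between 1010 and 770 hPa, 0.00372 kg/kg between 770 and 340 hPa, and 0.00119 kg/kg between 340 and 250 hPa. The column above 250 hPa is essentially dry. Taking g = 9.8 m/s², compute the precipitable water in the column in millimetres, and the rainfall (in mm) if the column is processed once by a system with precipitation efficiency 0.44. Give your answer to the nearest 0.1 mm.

PW ≈ 48.5 mm; rainfall ≈ 21.3 mm

Precipitable water is the column-integrated vapour mass per unit area: PW = (1/g) Σ q̄ Δp, with q in kg/kg and Δp in Pa (1 kg/m² of water = 1 mm).
Layer 1010–770 hPa: Δp = 240 hPa = 24000 Pa, q̄ = 0.0127 kg/kg → 0.0127 × 24000 / 9.8 = 31.10 mm
Layer 770–340 hPa: Δp = 430 hPa = 43000 Pa, q̄ = 0.00372 kg/kg → 0.00372 × 43000 / 9.8 = 16.32 mm
Layer 340–250 hPa: Δp = 90 hPa = 9000 Pa, q̄ = 0.00119 kg/kg → 0.00119 × 9000 / 9.8 = 1.09 mm
PW = 31.10 + 16.32 + 1.09 = 48.51 ≈ 48.5 mm.
Rainfall = ε × PW = 0.44 × 48.5 = 21.3 mm.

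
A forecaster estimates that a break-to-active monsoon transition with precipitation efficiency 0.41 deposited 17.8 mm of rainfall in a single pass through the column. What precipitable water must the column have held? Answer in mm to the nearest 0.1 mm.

PW ≈ 43.4 mm

PW = rainfall / ε = 17.8 / 0.41 = 43.4 mm.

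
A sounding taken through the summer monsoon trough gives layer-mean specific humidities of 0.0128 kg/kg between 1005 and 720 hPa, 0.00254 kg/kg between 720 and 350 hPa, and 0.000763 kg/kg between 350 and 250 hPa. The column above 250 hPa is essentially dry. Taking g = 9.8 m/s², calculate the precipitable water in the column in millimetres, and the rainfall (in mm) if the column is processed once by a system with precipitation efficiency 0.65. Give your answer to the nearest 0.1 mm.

Precipitable water is the column-integrated vapour mass per unit area: PW = (1/g) Σ q̄ Δp, with q in kg/kg and Δp in Pa (1 kg/m² of water = 1 mm).
Layer 1005–720 hPa: Δp = 285 hPa = 28500 Pa, q̄ = 0.0128 kg/kg → 0.0128 × 28500 / 9.8 = 37.22 mm
Layer 720–350 hPa: Δp = 370 hPa = 37000 Pa, q̄ = 0.00254 kg/kg → 0.00254 × 37000 / 9.8 = 9.59 mm
Layer 350–250 hPa: Δp = 100 hPa = 10000 Pa, q̄ = 0.000763 kg/kg → 0.000763 × 10000 / 9.8 = 0.78 mm
PW = 37.22 + 9.59 + 0.78 = 47.59 ≈ 47.6 mm.
Rainfall = ε × PW = 0.65 × 47.6 = 30.9 mm.

PW ≈ 47.6 mm; rainfall ≈ 30.9 mm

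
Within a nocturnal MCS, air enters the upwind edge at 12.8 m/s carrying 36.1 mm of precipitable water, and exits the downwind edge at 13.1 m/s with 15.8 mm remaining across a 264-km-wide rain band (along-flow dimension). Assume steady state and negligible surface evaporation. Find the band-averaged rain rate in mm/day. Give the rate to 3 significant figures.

R ≈ 83.5 mm/day

Column moisture flux per unit crosswind length is F = V × PW.
Inflow: F_in = 12.8 × 36.1 = 462.08 mm·m/s
Outflow: F_out = 13.1 × 15.8 = 206.98 mm·m/s
Steady-state rate R = (F_in − F_out)/L = (462.08 − 206.98) / 264000 m = 9.663e-04 mm/s.
R = 9.663e-04 × 3600 × 24 = 83.5 mm/day.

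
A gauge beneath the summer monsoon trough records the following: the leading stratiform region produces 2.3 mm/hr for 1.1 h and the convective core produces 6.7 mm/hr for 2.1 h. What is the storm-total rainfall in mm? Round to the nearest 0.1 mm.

Total = Σ Rᵢ Δtᵢ = 2.3 × 1.1 + 6.7 × 2.1
      = 2.53 + 14.07 = 16.6 mm.

total ≈ 16.6 mm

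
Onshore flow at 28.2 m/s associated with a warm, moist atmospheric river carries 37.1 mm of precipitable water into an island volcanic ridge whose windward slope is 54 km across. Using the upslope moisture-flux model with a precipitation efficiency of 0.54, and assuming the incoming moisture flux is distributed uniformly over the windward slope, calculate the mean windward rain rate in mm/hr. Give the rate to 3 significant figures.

R ≈ 37.7 mm/hr

Incoming column moisture flux per unit ridge length: F = V × PW = 28.2 × 37.1 = 1046.22 mm·m/s.
Spread over the 54 km slope with efficiency ε = 0.54: R = ε·F/W = 0.54 × 1046.22 / 54000 m = 1.046e-02 mm/s.
R = 1.046e-02 × 3600 = 37.7 mm/hr.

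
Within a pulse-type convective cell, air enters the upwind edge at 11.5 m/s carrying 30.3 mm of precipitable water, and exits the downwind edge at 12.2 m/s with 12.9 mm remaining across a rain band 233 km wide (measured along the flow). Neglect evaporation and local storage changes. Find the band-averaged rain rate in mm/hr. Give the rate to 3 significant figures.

Column moisture flux per unit crosswind length is F = V × PW.
Inflow: F_in = 11.5 × 30.3 = 348.45 mm·m/s
Outflow: F_out = 12.2 × 12.9 = 157.38 mm·m/s
Steady-state rate R = (F_in − F_out)/L = (348.45 − 157.38) / 233000 m = 8.200e-04 mm/s.
R = 8.200e-04 × 3600 = 2.95 mm/hr.

R ≈ 2.95 mm/hr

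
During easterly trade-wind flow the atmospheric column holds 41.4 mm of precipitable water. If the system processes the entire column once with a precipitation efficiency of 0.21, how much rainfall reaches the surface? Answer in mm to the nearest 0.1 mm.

Rainfall = ε × PW = 0.21 × 41.4 = 8.7 mm.

rainfall ≈ 8.7 mm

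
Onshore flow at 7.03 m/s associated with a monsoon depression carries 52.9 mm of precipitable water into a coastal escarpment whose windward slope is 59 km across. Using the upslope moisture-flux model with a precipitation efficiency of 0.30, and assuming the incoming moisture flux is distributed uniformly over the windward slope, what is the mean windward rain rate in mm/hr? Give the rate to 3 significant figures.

Incoming column moisture flux per unit ridge length: F = V × PW = 7.03 × 52.9 = 371.887 mm·m/s.
Spread over the 59 km slope with efficiency ε = 0.30: R = ε·F/W = 0.30 × 371.887 / 59000 m = 1.891e-03 mm/s.
R = 1.891e-03 × 3600 = 6.81 mm/hr.

R ≈ 6.81 mm/hr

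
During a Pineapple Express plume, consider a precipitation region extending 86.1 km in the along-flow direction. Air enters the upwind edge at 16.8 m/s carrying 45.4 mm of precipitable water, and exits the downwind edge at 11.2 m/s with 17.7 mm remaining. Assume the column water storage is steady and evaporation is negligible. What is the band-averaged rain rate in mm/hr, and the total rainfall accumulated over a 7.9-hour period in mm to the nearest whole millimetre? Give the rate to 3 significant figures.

R ≈ 23.6 mm/hr; total ≈ 186 mm

Column moisture flux per unit crosswind length is F = V × PW.
Inflow: F_in = 16.8 × 45.4 = 762.72 mm·m/s
Outflow: F_out = 11.2 × 17.7 = 198.24 mm·m/s
Steady-state rate R = (F_in − F_out)/L = (762.72 − 198.24) / 86100 m = 6.556e-03 mm/s.
R = 6.556e-03 × 3600 = 23.6 mm/hr.
Over 7.9 h: total = 23.6 × 7.9 = 186.44 ≈ 186 mm.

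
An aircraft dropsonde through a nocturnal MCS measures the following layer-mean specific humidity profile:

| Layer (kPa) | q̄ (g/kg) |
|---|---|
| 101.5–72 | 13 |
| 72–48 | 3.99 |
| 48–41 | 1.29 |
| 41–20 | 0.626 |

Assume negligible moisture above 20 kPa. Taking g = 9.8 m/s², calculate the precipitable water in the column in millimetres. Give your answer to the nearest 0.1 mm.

PW ≈ 51.2 mm

Precipitable water is the column-integrated vapour mass per unit area: PW = (1/g) Σ q̄ Δp, with q in kg/kg and Δp in Pa (1 kg/m² of water = 1 mm).
Layer 101.5–72 kPa: Δp = 295 hPa = 29500 Pa, q̄ = 0.013 kg/kg → 0.013 × 29500 / 9.8 = 39.13 mm
Layer 72–48 kPa: Δp = 240 hPa = 24000 Pa, q̄ = 0.00399 kg/kg → 0.00399 × 24000 / 9.8 = 9.77 mm
Layer 48–41 kPa: Δp = 70 hPa = 7000 Pa, q̄ = 0.00129 kg/kg → 0.00129 × 7000 / 9.8 = 0.92 mm
Layer 41–20 kPa: Δp = 210 hPa = 21000 Pa, q̄ = 0.000626 kg/kg → 0.000626 × 21000 / 9.8 = 1.34 mm
PW = 39.13 + 9.77 + 0.92 + 1.34 = 51.16 ≈ 51.2 mm.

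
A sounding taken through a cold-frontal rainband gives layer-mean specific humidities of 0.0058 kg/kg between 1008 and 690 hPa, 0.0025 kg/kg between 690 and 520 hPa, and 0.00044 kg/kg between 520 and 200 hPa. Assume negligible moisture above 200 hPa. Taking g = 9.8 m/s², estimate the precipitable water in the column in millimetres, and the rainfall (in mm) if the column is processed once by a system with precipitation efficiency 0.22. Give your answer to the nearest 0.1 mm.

Precipitable water is the column-integrated vapour mass per unit area: PW = (1/g) Σ q̄ Δp, with q in kg/kg and Δp in Pa (1 kg/m² of water = 1 mm).
Layer 1008–690 hPa: Δp = 318 hPa = 31800 Pa, q̄ = 0.0058 kg/kg → 0.0058 × 31800 / 9.8 = 18.82 mm
Layer 690–520 hPa: Δp = 170 hPa = 17000 Pa, q̄ = 0.0025 kg/kg → 0.0025 × 17000 / 9.8 = 4.34 mm
Layer 520–200 hPa: Δp = 320 hPa = 32000 Pa, q̄ = 0.00044 kg/kg → 0.00044 × 32000 / 9.8 = 1.44 mm
PW = 18.82 + 4.34 + 1.44 = 24.60 ≈ 24.6 mm.
Rainfall = ε × PW = 0.22 × 24.6 = 5.4 mm.

PW ≈ 24.6 mm; rainfall ≈ 5.4 mm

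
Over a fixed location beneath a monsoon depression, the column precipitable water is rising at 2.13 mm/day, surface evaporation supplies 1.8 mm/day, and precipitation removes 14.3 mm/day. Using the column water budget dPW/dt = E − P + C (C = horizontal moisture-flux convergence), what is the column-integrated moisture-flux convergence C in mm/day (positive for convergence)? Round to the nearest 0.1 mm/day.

dPW/dt = +2.13 mm/day.
C = dPW/dt − E + P = (+2.13) − 1.8 + 14.3 = 14.6 mm/day.

C ≈ 14.6 mm/day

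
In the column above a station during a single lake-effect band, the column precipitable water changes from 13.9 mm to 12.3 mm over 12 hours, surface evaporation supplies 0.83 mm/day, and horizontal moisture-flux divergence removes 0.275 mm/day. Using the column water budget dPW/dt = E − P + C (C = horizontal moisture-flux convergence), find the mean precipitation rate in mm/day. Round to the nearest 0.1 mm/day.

P ≈ 3.8 mm/day

dPW/dt = (12.3 − 13.9) mm / (12/24 day) = -3.200 mm/day.
P = E + C − dPW/dt = 0.83 + (-0.275) − (-3.200) = 3.8 mm/day.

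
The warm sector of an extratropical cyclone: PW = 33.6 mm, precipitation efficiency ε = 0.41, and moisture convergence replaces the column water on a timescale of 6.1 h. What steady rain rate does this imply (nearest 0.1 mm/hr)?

Each overturning extracts ε × PW = 0.41 × 33.6 = 13.776 mm.
Rate = ε·PW / τ = 13.776 / 6.1 h = 2.3 mm/hr.

R ≈ 2.3 mm/hr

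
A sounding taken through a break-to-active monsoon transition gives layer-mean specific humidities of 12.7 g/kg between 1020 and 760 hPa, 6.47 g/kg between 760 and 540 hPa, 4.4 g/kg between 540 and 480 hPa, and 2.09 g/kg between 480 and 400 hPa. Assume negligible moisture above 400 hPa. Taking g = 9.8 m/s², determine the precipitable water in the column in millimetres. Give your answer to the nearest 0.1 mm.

PW ≈ 52.6 mm

Precipitable water is the column-integrated vapour mass per unit area: PW = (1/g) Σ q̄ Δp, with q in kg/kg and Δp in Pa (1 kg/m² of water = 1 mm).
Layer 1020–760 hPa: Δp = 260 hPa = 26000 Pa, q̄ = 0.0127 kg/kg → 0.0127 × 26000 / 9.8 = 33.69 mm
Layer 760–540 hPa: Δp = 220 hPa = 22000 Pa, q̄ = 0.00647 kg/kg → 0.00647 × 22000 / 9.8 = 14.52 mm
Layer 540–480 hPa: Δp = 60 hPa = 6000 Pa, q̄ = 0.0044 kg/kg → 0.0044 × 6000 / 9.8 = 2.69 mm
Layer 480–400 hPa: Δp = 80 hPa = 8000 Pa, q̄ = 0.00209 kg/kg → 0.00209 × 8000 / 9.8 = 1.71 mm
PW = 33.69 + 14.52 + 2.69 + 1.71 = 52.61 ≈ 52.6 mm.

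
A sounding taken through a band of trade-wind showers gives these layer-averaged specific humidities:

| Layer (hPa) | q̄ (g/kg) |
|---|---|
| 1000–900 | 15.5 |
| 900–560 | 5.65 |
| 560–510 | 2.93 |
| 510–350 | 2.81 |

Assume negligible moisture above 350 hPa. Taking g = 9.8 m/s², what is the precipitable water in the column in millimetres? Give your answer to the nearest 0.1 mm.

PW ≈ 41.5 mm

Precipitable water is the column-integrated vapour mass per unit area: PW = (1/g) Σ q̄ Δp, with q in kg/kg and Δp in Pa (1 kg/m² of water = 1 mm).
Layer 1000–900 hPa: Δp = 100 hPa = 10000 Pa, q̄ = 0.0155 kg/kg → 0.0155 × 10000 / 9.8 = 15.82 mm
Layer 900–560 hPa: Δp = 340 hPa = 34000 Pa, q̄ = 0.00565 kg/kg → 0.00565 × 34000 / 9.8 = 19.60 mm
Layer 560–510 hPa: Δp = 50 hPa = 5000 Pa, q̄ = 0.00293 kg/kg → 0.00293 × 5000 / 9.8 = 1.49 mm
Layer 510–350 hPa: Δp = 160 hPa = 16000 Pa, q̄ = 0.00281 kg/kg → 0.00281 × 16000 / 9.8 = 4.59 mm
PW = 15.82 + 19.60 + 1.49 + 4.59 = 41.50 ≈ 41.5 mm.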